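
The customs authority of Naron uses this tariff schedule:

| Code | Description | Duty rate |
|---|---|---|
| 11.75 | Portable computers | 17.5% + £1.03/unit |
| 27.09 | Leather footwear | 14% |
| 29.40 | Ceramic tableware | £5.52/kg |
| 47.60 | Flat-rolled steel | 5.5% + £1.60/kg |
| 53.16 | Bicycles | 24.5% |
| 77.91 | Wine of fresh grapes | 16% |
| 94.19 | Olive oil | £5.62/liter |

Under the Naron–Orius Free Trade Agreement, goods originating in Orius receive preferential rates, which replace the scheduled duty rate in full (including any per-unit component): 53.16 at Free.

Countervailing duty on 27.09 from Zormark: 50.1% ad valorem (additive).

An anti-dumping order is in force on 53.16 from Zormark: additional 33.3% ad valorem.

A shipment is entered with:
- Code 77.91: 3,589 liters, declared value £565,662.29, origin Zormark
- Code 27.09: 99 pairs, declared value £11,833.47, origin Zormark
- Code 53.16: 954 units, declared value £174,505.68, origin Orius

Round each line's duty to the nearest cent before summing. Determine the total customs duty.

Line 1 (77.91, Zormark, 3,589 liters, £565,662.29):
Base rate for 77.91 is 16%.
Duty = £565,662.29 × 16% = £90,505.97.
Line 2 (27.09, Zormark, 99 pairs, £11,833.47):
Base rate for 27.09 is 14%.
Additional duty on 27.09 from Zormark: +50.1%. Applied ad valorem rate: 14% + 50.1% = 64.1%.
Duty = £11,833.47 × 64.1% = £7,585.25.
Line 3 (53.16, Orius, 954 units, £174,505.68):
Base rate for 53.16 is 24.5%.
Origin Orius qualifies under the Naron–Orius agreement and 53.16 is covered: preferential rate Free applies instead.
The additional-duty order on 53.16 targets Zormark, not Orius; it does not apply.
Duty = £174,505.68 × 0% = £0.00.
Total = £90,505.97 + £7,585.25 + £0.00 = £98,091.22.

£98,091.22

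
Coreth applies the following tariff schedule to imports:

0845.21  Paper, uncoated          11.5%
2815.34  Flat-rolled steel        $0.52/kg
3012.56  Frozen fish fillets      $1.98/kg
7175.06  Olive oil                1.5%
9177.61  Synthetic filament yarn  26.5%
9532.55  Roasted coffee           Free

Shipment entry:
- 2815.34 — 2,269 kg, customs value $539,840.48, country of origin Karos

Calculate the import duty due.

Line 1 (2815.34, Karos, 2,269 kg, $539,840.48):
Base rate for 2815.34 is $0.52/kg.
Duty = 2,269 × $0.52 = $1,179.88.

$1,179.88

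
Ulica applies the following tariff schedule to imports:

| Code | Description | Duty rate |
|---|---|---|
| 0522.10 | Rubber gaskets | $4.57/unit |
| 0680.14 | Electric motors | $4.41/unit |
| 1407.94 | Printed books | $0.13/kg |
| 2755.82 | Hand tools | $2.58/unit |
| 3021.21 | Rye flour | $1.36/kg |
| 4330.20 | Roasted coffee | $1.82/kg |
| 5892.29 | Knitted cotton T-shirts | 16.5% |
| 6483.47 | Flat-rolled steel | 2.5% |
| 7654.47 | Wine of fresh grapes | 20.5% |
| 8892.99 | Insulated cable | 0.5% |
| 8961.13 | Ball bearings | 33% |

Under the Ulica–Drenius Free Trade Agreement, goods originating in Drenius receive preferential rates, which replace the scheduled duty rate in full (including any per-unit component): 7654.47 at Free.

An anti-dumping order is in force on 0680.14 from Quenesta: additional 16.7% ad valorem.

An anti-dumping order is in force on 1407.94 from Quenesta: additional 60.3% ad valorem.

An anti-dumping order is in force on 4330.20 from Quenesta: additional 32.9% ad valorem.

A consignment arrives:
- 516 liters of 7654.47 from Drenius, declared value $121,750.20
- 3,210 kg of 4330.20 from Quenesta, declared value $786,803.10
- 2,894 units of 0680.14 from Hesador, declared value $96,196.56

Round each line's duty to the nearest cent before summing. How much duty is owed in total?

Line 1 (7654.47, Drenius, 516 liters, $121,750.20):
Base rate for 7654.47 is 20.5%.
Origin Drenius qualifies under the Ulica–Drenius agreement and 7654.47 is covered: preferential rate Free applies instead.
Duty = $121,750.20 × 0% = $0.00.
Line 2 (4330.20, Quenesta, 3,210 kg, $786,803.10):
Base rate for 4330.20 is $1.82/kg.
Additional duty on 4330.20 from Quenesta: +32.9% ad valorem. Applied ad valorem rate = 32.9%.
Duty = $786,803.10 × 32.9% + 3,210 × $1.82 = $264,700.42.
Line 3 (0680.14, Hesador, 2,894 units, $96,196.56):
Base rate for 0680.14 is $4.41/unit.
The additional-duty order on 0680.14 targets Quenesta, not Hesador; it does not apply.
Duty = 2,894 × $4.41 = $12,762.54.
Total = $0.00 + $264,700.42 + $12,762.54 = $277,462.96.

$277,462.96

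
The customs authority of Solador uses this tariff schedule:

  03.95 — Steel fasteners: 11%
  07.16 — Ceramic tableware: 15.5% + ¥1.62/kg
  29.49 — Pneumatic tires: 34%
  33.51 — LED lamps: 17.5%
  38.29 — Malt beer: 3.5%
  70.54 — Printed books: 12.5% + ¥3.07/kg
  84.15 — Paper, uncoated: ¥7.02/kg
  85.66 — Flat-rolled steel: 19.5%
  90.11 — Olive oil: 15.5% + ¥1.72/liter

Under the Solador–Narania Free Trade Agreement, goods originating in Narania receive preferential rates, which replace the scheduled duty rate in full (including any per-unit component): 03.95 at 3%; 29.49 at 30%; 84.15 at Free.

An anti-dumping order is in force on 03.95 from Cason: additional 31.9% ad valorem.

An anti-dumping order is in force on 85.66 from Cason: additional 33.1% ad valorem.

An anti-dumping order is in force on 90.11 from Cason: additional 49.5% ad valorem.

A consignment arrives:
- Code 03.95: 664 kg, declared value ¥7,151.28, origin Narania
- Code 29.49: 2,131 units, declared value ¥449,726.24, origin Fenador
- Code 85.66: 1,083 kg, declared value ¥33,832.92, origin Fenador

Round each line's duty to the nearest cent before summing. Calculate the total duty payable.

Line 1 (03.95, Narania, 664 kg, ¥7,151.28):
Base rate for 03.95 is 11%.
Origin Narania qualifies under the Solador–Narania agreement and 03.95 is covered: preferential rate 3% applies instead.
The additional-duty order on 03.95 targets Cason, not Narania; it does not apply.
Duty = ¥7,151.28 × 3% = ¥214.54.
Line 2 (29.49, Fenador, 2,131 units, ¥449,726.24):
Base rate for 29.49 is 34%.
29.49 has an FTA preferential rate, but origin Fenador is not Narania; base rate stands.
Duty = ¥449,726.24 × 34% = ¥152,906.92.
Line 3 (85.66, Fenador, 1,083 kg, ¥33,832.92):
Base rate for 85.66 is 19.5%.
The additional-duty order on 85.66 targets Cason, not Fenador; it does not apply.
Duty = ¥33,832.92 × 19.5% = ¥6,597.42.
Total = ¥214.54 + ¥152,906.92 + ¥6,597.42 = ¥159,718.88.

¥159,718.88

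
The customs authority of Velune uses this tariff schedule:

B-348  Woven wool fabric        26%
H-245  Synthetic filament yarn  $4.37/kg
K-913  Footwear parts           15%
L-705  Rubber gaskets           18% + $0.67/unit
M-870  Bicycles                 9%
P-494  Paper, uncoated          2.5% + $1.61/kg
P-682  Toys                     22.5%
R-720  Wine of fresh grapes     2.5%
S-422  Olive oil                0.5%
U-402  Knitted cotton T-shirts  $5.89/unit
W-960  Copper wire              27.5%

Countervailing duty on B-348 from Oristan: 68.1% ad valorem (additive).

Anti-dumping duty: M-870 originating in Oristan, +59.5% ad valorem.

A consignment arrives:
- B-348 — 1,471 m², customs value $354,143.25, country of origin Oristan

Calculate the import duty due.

$333,248.80

Line 1 (B-348, Oristan, 1,471 m², $354,143.25):
Base rate for B-348 is 26%.
Additional duty on B-348 from Oristan: +68.1%. Applied ad valorem rate: 26% + 68.1% = 94.1%.
Duty = $354,143.25 × 94.1% = $333,248.80.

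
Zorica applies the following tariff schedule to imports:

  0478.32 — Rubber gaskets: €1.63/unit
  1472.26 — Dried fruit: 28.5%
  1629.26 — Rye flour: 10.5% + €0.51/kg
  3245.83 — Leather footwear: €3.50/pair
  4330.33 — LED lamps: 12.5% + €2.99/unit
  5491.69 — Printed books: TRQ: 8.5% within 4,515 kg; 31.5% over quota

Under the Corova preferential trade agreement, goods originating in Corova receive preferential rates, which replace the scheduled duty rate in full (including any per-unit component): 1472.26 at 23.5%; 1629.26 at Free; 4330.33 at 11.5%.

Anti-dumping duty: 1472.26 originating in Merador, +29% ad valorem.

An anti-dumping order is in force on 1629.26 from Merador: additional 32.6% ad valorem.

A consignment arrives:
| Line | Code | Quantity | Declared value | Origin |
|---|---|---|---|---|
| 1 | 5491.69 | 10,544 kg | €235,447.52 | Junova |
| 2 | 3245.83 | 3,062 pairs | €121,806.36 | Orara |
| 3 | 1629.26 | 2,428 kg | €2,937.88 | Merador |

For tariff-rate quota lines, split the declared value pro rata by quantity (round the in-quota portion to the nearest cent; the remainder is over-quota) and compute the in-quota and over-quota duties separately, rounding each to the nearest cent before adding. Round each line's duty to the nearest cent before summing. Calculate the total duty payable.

€64,198.89

Line 1 (5491.69, Junova, 10,544 kg, €235,447.52):
Code 5491.69 is under a tariff-rate quota (threshold 4,515 kg). In-quota: 4,515 kg at 8.5%; over-quota: 6,029 kg at 31.5%.
Pro-rata value split: in-quota = €235,447.52 × 4,515/10,544 = €100,819.95; over-quota = €235,447.52 − €100,819.95 = €134,627.57.
In-quota duty = €100,819.95 × 8.5% = €8,569.70. Over-quota duty = €134,627.57 × 31.5% = €42,407.68.
Line duty = €8,569.70 + €42,407.68 = €50,977.38.
Line 2 (3245.83, Orara, 3,062 pairs, €121,806.36):
Base rate for 3245.83 is €3.50/pair.
Duty = 3,062 × €3.50 = €10,717.00.
Line 3 (1629.26, Merador, 2,428 kg, €2,937.88):
Base rate for 1629.26 is 10.5% + €0.51/kg.
1629.26 has an FTA preferential rate, but origin Merador is not Corova; base rate stands.
Additional duty on 1629.26 from Merador: +32.6%. Applied ad valorem rate: 10.5% + 32.6% = 43.1%.
Duty = €2,937.88 × 43.1% + 2,428 × €0.51 = €2,504.51.
Total = €50,977.38 + €10,717.00 + €2,504.51 = €64,198.89.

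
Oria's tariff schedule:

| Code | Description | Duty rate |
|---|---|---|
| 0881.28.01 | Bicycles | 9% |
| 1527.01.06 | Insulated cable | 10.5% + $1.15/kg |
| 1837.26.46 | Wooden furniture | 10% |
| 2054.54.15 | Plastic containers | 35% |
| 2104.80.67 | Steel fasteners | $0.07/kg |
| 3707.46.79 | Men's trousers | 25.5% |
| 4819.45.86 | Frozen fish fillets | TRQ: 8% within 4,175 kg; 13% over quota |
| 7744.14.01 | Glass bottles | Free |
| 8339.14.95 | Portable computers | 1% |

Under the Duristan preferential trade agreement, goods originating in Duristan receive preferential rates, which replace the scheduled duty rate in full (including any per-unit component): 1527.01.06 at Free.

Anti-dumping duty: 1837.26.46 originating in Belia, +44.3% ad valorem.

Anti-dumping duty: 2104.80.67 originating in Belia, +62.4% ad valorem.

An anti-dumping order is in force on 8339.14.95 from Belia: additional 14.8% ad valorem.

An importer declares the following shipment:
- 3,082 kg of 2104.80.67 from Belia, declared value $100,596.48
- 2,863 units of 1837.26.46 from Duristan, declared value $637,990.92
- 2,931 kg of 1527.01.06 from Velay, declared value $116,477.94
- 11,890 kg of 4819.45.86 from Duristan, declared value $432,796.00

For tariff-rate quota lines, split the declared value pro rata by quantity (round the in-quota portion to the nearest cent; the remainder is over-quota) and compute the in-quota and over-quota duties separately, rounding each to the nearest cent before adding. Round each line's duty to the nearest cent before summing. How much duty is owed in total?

Line 1 (2104.80.67, Belia, 3,082 kg, $100,596.48):
Base rate for 2104.80.67 is $0.07/kg.
Additional duty on 2104.80.67 from Belia: +62.4% ad valorem. Applied ad valorem rate = 62.4%.
Duty = $100,596.48 × 62.4% + 3,082 × $0.07 = $62,987.94.
Line 2 (1837.26.46, Duristan, 2,863 units, $637,990.92):
Base rate for 1837.26.46 is 10%.
Origin Duristan is the FTA partner but 1837.26.46 is not on the preference list; base rate stands.
The additional-duty order on 1837.26.46 targets Belia, not Duristan; it does not apply.
Duty = $637,990.92 × 10% = $63,799.09.
Line 3 (1527.01.06, Velay, 2,931 kg, $116,477.94):
Base rate for 1527.01.06 is 10.5% + $1.15/kg.
1527.01.06 has an FTA preferential rate, but origin Velay is not Duristan; base rate stands.
Duty = $116,477.94 × 10.5% + 2,931 × $1.15 = $15,600.83.
Line 4 (4819.45.86, Duristan, 11,890 kg, $432,796.00):
Code 4819.45.86 is under a tariff-rate quota (threshold 4,175 kg). In-quota: 4,175 kg at 8%; over-quota: 7,715 kg at 13%.
Pro-rata value split: in-quota = $432,796.00 × 4,175/11,890 = $151,970.00; over-quota = $432,796.00 − $151,970.00 = $280,826.00.
In-quota duty = $151,970.00 × 8% = $12,157.60. Over-quota duty = $280,826.00 × 13% = $36,507.38.
Line duty = $12,157.60 + $36,507.38 = $48,664.98.
Total = $62,987.94 + $63,799.09 + $15,600.83 + $48,664.98 = $191,052.84.

$191,052.84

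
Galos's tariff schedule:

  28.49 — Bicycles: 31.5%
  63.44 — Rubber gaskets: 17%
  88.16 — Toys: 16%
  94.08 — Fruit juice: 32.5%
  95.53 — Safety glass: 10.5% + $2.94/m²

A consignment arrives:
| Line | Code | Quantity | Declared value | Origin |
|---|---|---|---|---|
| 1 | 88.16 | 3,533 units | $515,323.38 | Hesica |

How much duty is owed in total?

$82,451.74

Line 1 (88.16, Hesica, 3,533 units, $515,323.38):
Base rate for 88.16 is 16%.
Duty = $515,323.38 × 16% = $82,451.74.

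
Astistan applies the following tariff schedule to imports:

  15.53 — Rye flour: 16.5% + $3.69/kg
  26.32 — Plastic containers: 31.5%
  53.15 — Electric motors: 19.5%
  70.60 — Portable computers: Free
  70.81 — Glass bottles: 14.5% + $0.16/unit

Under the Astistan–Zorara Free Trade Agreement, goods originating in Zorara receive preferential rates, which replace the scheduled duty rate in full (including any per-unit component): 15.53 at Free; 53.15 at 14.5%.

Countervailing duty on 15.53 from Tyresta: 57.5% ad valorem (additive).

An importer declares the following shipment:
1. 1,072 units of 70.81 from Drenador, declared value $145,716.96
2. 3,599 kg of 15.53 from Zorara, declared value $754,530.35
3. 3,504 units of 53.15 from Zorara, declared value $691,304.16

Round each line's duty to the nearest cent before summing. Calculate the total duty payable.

Line 1 (70.81, Drenador, 1,072 units, $145,716.96):
Base rate for 70.81 is 14.5% + $0.16/unit.
Duty = $145,716.96 × 14.5% + 1,072 × $0.16 = $21,300.48.
Line 2 (15.53, Zorara, 3,599 kg, $754,530.35):
Base rate for 15.53 is 16.5% + $3.69/kg.
Origin Zorara qualifies under the Astistan–Zorara agreement and 15.53 is covered: preferential rate Free applies instead.
The additional-duty order on 15.53 targets Tyresta, not Zorara; it does not apply.
Duty = $754,530.35 × 0% = $0.00.
Line 3 (53.15, Zorara, 3,504 units, $691,304.16):
Base rate for 53.15 is 19.5%.
Origin Zorara qualifies under the Astistan–Zorara agreement and 53.15 is covered: preferential rate 14.5% applies instead.
Duty = $691,304.16 × 14.5% = $100,239.10.
Total = $21,300.48 + $0.00 + $100,239.10 = $121,539.58.

$121,539.58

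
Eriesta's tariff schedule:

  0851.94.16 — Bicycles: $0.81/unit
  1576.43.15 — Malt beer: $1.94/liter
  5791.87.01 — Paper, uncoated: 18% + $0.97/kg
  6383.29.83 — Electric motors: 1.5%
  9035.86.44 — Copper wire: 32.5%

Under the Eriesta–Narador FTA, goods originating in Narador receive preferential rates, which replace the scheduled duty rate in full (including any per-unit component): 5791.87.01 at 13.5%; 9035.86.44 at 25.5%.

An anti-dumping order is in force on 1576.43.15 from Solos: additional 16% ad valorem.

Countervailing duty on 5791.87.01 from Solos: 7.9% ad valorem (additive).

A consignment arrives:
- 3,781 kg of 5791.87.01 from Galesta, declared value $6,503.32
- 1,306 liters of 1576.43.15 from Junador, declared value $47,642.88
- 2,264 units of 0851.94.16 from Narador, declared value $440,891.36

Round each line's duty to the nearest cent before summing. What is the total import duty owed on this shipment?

Line 1 (5791.87.01, Galesta, 3,781 kg, $6,503.32):
Base rate for 5791.87.01 is 18% + $0.97/kg.
5791.87.01 has an FTA preferential rate, but origin Galesta is not Narador; base rate stands.
The additional-duty order on 5791.87.01 targets Solos, not Galesta; it does not apply.
Duty = $6,503.32 × 18% + 3,781 × $0.97 = $4,838.17.
Line 2 (1576.43.15, Junador, 1,306 liters, $47,642.88):
Base rate for 1576.43.15 is $1.94/liter.
The additional-duty order on 1576.43.15 targets Solos, not Junador; it does not apply.
Duty = 1,306 × $1.94 = $2,533.64.
Line 3 (0851.94.16, Narador, 2,264 units, $440,891.36):
Base rate for 0851.94.16 is $0.81/unit.
Origin Narador is the FTA partner but 0851.94.16 is not on the preference list; base rate stands.
Duty = 2,264 × $0.81 = $1,833.84.
Total = $4,838.17 + $2,533.64 + $1,833.84 = $9,205.65.

$9,205.65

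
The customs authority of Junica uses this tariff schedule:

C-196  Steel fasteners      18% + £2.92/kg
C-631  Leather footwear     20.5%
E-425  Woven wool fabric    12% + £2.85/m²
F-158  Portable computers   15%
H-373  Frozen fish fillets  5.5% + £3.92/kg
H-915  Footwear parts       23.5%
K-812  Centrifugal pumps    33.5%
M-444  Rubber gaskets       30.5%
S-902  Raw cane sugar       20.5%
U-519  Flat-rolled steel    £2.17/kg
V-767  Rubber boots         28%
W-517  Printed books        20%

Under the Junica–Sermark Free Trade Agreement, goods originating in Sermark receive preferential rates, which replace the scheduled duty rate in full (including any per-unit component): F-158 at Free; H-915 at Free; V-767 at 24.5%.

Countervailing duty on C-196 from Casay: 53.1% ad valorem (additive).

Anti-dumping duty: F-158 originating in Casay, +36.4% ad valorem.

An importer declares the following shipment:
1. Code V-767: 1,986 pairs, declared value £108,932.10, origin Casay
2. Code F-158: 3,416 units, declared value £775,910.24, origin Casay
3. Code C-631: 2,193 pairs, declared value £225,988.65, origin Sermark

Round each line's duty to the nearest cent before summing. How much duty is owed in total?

£475,646.52

Line 1 (V-767, Casay, 1,986 pairs, £108,932.10):
Base rate for V-767 is 28%.
V-767 has an FTA preferential rate, but origin Casay is not Sermark; base rate stands.
Duty = £108,932.10 × 28% = £30,500.99.
Line 2 (F-158, Casay, 3,416 units, £775,910.24):
Base rate for F-158 is 15%.
F-158 has an FTA preferential rate, but origin Casay is not Sermark; base rate stands.
Additional duty on F-158 from Casay: +36.4%. Applied ad valorem rate: 15% + 36.4% = 51.4%.
Duty = £775,910.24 × 51.4% = £398,817.86.
Line 3 (C-631, Sermark, 2,193 pairs, £225,988.65):
Base rate for C-631 is 20.5%.
Origin Sermark is the FTA partner but C-631 is not on the preference list; base rate stands.
Duty = £225,988.65 × 20.5% = £46,327.67.
Total = £30,500.99 + £398,817.86 + £46,327.67 = £475,646.52.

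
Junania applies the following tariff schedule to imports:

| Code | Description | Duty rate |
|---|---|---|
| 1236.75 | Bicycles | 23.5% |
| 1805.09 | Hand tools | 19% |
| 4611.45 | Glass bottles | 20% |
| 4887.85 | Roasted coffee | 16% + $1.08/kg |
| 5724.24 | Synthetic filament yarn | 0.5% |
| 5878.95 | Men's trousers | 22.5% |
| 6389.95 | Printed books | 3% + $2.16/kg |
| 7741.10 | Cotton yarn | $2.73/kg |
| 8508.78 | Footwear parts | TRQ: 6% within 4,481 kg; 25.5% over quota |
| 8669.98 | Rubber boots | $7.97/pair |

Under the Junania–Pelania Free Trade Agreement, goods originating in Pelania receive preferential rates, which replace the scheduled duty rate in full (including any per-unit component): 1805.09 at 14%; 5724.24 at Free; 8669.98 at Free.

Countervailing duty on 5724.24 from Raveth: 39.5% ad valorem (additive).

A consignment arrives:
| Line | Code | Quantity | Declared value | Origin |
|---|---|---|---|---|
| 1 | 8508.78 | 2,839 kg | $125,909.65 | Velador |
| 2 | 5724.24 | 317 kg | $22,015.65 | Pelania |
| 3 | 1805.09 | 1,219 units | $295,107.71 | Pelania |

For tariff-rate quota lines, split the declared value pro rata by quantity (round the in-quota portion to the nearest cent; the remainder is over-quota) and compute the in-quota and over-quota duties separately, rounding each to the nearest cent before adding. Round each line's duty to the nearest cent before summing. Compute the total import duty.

Line 1 (8508.78, Velador, 2,839 kg, $125,909.65):
Code 8508.78 is under a tariff-rate quota (threshold 4,481 kg). Quantity 2,839 kg is within the quota, so the in-quota rate 6% applies to the full value.
Duty = $125,909.65 × 6% = $7,554.58.
Line 2 (5724.24, Pelania, 317 kg, $22,015.65):
Base rate for 5724.24 is 0.5%.
Origin Pelania qualifies under the Junania–Pelania agreement and 5724.24 is covered: preferential rate Free applies instead.
The additional-duty order on 5724.24 targets Raveth, not Pelania; it does not apply.
Duty = $22,015.65 × 0% = $0.00.
Line 3 (1805.09, Pelania, 1,219 units, $295,107.71):
Base rate for 1805.09 is 19%.
Origin Pelania qualifies under the Junania–Pelania agreement and 1805.09 is covered: preferential rate 14% applies instead.
Duty = $295,107.71 × 14% = $41,315.08.
Total = $7,554.58 + $0.00 + $41,315.08 = $48,869.66.

$48,869.66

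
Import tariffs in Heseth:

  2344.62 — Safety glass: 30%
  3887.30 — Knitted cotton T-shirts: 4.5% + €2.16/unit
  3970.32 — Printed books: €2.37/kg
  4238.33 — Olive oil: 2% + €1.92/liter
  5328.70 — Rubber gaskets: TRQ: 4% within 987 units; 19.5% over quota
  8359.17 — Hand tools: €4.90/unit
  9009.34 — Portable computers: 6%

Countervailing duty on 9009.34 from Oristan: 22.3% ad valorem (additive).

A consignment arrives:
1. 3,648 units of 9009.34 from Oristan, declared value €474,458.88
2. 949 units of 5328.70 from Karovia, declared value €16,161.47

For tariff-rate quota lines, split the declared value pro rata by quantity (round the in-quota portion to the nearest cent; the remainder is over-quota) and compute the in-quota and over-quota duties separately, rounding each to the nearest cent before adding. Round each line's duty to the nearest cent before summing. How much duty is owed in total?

€134,918.32

Line 1 (9009.34, Oristan, 3,648 units, €474,458.88):
Base rate for 9009.34 is 6%.
Additional duty on 9009.34 from Oristan: +22.3%. Applied ad valorem rate: 6% + 22.3% = 28.3%.
Duty = €474,458.88 × 28.3% = €134,271.86.
Line 2 (5328.70, Karovia, 949 units, €16,161.47):
Code 5328.70 is under a tariff-rate quota (threshold 987 units). Quantity 949 units is within the quota, so the in-quota rate 4% applies to the full value.
Duty = €16,161.47 × 4% = €646.46.
Total = €134,271.86 + €646.46 = €134,918.32.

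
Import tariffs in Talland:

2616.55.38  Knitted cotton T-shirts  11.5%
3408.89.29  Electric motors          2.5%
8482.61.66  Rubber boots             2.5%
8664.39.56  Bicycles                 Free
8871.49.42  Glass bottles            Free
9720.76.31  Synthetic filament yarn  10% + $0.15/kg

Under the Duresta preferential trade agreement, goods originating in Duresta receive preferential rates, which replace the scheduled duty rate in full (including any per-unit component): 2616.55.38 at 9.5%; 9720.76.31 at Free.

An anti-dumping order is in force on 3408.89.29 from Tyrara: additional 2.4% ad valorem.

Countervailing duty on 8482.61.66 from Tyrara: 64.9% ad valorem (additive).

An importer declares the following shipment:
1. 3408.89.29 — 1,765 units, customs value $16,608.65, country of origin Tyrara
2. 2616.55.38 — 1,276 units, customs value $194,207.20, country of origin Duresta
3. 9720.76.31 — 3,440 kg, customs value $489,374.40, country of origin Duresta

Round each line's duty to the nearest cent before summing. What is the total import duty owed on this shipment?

Line 1 (3408.89.29, Tyrara, 1,765 units, $16,608.65):
Base rate for 3408.89.29 is 2.5%.
Additional duty on 3408.89.29 from Tyrara: +2.4%. Applied ad valorem rate: 2.5% + 2.4% = 4.9%.
Duty = $16,608.65 × 4.9% = $813.82.
Line 2 (2616.55.38, Duresta, 1,276 units, $194,207.20):
Base rate for 2616.55.38 is 11.5%.
Origin Duresta qualifies under the Talland–Duresta agreement and 2616.55.38 is covered: preferential rate 9.5% applies instead.
Duty = $194,207.20 × 9.5% = $18,449.68.
Line 3 (9720.76.31, Duresta, 3,440 kg, $489,374.40):
Base rate for 9720.76.31 is 10% + $0.15/kg.
Origin Duresta qualifies under the Talland–Duresta agreement and 9720.76.31 is covered: preferential rate Free applies instead.
Duty = $489,374.40 × 0% = $0.00.
Total = $813.82 + $18,449.68 + $0.00 = $19,263.50.

$19,263.50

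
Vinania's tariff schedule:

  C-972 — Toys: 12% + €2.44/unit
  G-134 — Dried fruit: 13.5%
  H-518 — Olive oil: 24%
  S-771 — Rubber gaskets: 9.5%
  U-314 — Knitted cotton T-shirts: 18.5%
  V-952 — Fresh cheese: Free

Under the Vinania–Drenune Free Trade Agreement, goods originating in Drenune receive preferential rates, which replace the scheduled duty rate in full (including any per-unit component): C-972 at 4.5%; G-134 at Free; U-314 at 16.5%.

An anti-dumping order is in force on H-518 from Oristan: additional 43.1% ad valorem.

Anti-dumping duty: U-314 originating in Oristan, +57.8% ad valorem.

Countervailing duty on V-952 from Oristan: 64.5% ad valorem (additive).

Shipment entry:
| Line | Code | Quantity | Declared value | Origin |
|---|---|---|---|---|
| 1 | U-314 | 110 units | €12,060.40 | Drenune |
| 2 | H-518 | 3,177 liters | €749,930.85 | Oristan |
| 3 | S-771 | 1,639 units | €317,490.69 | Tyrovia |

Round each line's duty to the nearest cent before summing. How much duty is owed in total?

Line 1 (U-314, Drenune, 110 units, €12,060.40):
Base rate for U-314 is 18.5%.
Origin Drenune qualifies under the Vinania–Drenune agreement and U-314 is covered: preferential rate 16.5% applies instead.
The additional-duty order on U-314 targets Oristan, not Drenune; it does not apply.
Duty = €12,060.40 × 16.5% = €1,989.97.
Line 2 (H-518, Oristan, 3,177 liters, €749,930.85):
Base rate for H-518 is 24%.
Additional duty on H-518 from Oristan: +43.1%. Applied ad valorem rate: 24% + 43.1% = 67.1%.
Duty = €749,930.85 × 67.1% = €503,203.60.
Line 3 (S-771, Tyrovia, 1,639 units, €317,490.69):
Base rate for S-771 is 9.5%.
Duty = €317,490.69 × 9.5% = €30,161.62.
Total = €1,989.97 + €503,203.60 + €30,161.62 = €535,355.19.

€535,355.19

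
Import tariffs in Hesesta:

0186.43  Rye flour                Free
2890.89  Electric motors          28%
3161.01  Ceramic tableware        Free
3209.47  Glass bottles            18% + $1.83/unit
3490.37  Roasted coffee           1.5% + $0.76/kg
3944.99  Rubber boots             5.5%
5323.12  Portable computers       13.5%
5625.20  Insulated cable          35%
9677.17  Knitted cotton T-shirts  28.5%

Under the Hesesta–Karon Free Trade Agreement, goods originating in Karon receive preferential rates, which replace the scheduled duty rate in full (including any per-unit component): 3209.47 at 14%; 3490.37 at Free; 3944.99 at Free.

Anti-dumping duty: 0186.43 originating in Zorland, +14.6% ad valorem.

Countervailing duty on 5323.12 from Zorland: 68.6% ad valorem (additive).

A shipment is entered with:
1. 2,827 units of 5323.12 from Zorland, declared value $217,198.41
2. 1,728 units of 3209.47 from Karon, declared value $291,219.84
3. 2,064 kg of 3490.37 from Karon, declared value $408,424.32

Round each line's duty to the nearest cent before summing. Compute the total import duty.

$219,090.67

Line 1 (5323.12, Zorland, 2,827 units, $217,198.41):
Base rate for 5323.12 is 13.5%.
Additional duty on 5323.12 from Zorland: +68.6%. Applied ad valorem rate: 13.5% + 68.6% = 82.1%.
Duty = $217,198.41 × 82.1% = $178,319.89.
Line 2 (3209.47, Karon, 1,728 units, $291,219.84):
Base rate for 3209.47 is 18% + $1.83/unit.
Origin Karon qualifies under the Hesesta–Karon agreement and 3209.47 is covered: preferential rate 14% applies instead.
Duty = $291,219.84 × 14% = $40,770.78.
Line 3 (3490.37, Karon, 2,064 kg, $408,424.32):
Base rate for 3490.37 is 1.5% + $0.76/kg.
Origin Karon qualifies under the Hesesta–Karon agreement and 3490.37 is covered: preferential rate Free applies instead.
Duty = $408,424.32 × 0% = $0.00.
Total = $178,319.89 + $40,770.78 + $0.00 = $219,090.67.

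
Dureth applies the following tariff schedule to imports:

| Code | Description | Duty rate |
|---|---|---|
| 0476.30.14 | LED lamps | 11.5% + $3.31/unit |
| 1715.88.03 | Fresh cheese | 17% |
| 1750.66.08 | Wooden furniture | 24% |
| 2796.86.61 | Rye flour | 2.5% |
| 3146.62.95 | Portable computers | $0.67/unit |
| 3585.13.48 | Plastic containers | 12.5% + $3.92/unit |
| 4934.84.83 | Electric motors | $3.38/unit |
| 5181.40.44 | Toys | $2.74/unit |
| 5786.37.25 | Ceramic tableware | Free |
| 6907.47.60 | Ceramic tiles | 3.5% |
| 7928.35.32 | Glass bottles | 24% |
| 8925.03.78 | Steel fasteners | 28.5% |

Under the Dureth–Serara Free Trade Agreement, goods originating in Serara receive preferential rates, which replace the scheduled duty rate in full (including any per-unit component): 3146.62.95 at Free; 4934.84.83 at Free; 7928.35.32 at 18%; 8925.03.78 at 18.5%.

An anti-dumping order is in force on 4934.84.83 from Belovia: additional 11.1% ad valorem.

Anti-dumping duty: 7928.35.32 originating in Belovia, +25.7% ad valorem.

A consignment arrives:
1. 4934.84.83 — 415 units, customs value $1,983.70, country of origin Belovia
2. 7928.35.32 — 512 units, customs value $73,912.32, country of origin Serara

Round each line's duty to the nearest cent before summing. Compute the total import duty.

$14,927.11

Line 1 (4934.84.83, Belovia, 415 units, $1,983.70):
Base rate for 4934.84.83 is $3.38/unit.
4934.84.83 has an FTA preferential rate, but origin Belovia is not Serara; base rate stands.
Additional duty on 4934.84.83 from Belovia: +11.1% ad valorem. Applied ad valorem rate = 11.1%.
Duty = $1,983.70 × 11.1% + 415 × $3.38 = $1,622.89.
Line 2 (7928.35.32, Serara, 512 units, $73,912.32):
Base rate for 7928.35.32 is 24%.
Origin Serara qualifies under the Dureth–Serara agreement and 7928.35.32 is covered: preferential rate 18% applies instead.
The additional-duty order on 7928.35.32 targets Belovia, not Serara; it does not apply.
Duty = $73,912.32 × 18% = $13,304.22.
Total = $1,622.89 + $13,304.22 = $14,927.11.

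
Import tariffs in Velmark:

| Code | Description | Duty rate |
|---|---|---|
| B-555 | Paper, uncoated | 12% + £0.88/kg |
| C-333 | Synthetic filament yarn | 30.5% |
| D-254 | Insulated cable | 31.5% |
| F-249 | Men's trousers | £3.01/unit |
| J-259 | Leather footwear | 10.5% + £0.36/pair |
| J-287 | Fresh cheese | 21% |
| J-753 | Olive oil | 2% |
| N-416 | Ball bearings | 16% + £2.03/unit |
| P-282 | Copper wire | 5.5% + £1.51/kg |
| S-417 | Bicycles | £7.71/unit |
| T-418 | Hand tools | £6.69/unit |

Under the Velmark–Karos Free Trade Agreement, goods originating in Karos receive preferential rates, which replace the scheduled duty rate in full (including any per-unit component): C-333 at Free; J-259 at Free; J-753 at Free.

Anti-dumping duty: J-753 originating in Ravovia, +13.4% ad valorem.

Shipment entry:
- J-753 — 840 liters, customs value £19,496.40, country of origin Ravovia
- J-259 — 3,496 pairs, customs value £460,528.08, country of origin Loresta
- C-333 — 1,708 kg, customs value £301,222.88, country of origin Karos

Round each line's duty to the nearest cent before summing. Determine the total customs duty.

£52,616.46

Line 1 (J-753, Ravovia, 840 liters, £19,496.40):
Base rate for J-753 is 2%.
J-753 has an FTA preferential rate, but origin Ravovia is not Karos; base rate stands.
Additional duty on J-753 from Ravovia: +13.4%. Applied ad valorem rate: 2% + 13.4% = 15.4%.
Duty = £19,496.40 × 15.4% = £3,002.45.
Line 2 (J-259, Loresta, 3,496 pairs, £460,528.08):
Base rate for J-259 is 10.5% + £0.36/pair.
J-259 has an FTA preferential rate, but origin Loresta is not Karos; base rate stands.
Duty = £460,528.08 × 10.5% + 3,496 × £0.36 = £49,614.01.
Line 3 (C-333, Karos, 1,708 kg, £301,222.88):
Base rate for C-333 is 30.5%.
Origin Karos qualifies under the Velmark–Karos agreement and C-333 is covered: preferential rate Free applies instead.
Duty = £301,222.88 × 0% = £0.00.
Total = £3,002.45 + £49,614.01 + £0.00 = £52,616.46.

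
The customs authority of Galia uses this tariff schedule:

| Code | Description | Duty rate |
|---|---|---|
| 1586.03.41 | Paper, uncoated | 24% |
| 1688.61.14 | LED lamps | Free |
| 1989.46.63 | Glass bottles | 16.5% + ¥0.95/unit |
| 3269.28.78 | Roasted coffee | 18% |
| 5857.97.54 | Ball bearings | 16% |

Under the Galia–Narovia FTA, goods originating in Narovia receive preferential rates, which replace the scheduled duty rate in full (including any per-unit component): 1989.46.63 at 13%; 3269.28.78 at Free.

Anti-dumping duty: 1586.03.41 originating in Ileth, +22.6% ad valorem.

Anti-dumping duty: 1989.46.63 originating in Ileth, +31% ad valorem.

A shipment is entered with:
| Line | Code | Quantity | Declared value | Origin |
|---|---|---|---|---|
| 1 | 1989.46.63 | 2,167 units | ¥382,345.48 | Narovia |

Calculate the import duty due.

Line 1 (1989.46.63, Narovia, 2,167 units, ¥382,345.48):
Base rate for 1989.46.63 is 16.5% + ¥0.95/unit.
Origin Narovia qualifies under the Galia–Narovia agreement and 1989.46.63 is covered: preferential rate 13% applies instead.
The additional-duty order on 1989.46.63 targets Ileth, not Narovia; it does not apply.
Duty = ¥382,345.48 × 13% = ¥49,704.91.

¥49,704.91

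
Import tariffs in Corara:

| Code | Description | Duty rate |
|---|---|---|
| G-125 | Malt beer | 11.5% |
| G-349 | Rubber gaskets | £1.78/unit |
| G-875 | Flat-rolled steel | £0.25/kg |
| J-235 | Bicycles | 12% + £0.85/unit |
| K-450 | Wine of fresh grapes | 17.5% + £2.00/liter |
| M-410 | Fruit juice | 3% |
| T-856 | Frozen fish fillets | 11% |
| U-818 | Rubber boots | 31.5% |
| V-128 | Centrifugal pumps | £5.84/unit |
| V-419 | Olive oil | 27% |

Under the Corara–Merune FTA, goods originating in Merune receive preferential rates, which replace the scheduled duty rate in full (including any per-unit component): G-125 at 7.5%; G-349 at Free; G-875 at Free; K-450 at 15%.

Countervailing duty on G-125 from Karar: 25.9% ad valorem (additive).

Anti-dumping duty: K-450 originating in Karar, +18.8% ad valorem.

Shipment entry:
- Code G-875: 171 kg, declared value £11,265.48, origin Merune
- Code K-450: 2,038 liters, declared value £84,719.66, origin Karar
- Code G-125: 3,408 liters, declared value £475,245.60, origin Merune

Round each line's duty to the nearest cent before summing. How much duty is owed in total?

£70,472.66

Line 1 (G-875, Merune, 171 kg, £11,265.48):
Base rate for G-875 is £0.25/kg.
Origin Merune qualifies under the Corara–Merune agreement and G-875 is covered: preferential rate Free applies instead.
Duty = £11,265.48 × 0% = £0.00.
Line 2 (K-450, Karar, 2,038 liters, £84,719.66):
Base rate for K-450 is 17.5% + £2.00/liter.
K-450 has an FTA preferential rate, but origin Karar is not Merune; base rate stands.
Additional duty on K-450 from Karar: +18.8%. Applied ad valorem rate: 17.5% + 18.8% = 36.3%.
Duty = £84,719.66 × 36.3% + 2,038 × £2.00 = £34,829.24.
Line 3 (G-125, Merune, 3,408 liters, £475,245.60):
Base rate for G-125 is 11.5%.
Origin Merune qualifies under the Corara–Merune agreement and G-125 is covered: preferential rate 7.5% applies instead.
The additional-duty order on G-125 targets Karar, not Merune; it does not apply.
Duty = £475,245.60 × 7.5% = £35,643.42.
Total = £0.00 + £34,829.24 + £35,643.42 = £70,472.66.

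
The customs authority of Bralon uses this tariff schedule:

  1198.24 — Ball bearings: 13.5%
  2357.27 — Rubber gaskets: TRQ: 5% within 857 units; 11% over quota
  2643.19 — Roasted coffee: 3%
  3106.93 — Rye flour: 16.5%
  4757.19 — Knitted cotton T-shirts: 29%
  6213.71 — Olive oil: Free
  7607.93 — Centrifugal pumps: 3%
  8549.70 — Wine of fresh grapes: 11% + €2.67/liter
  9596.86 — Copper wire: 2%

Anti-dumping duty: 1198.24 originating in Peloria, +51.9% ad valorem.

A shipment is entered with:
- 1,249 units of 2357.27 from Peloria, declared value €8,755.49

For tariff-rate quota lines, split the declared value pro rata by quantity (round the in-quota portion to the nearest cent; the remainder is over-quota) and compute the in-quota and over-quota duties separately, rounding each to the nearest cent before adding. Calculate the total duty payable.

Line 1 (2357.27, Peloria, 1,249 units, €8,755.49):
Code 2357.27 is under a tariff-rate quota (threshold 857 units). In-quota: 857 units at 5%; over-quota: 392 units at 11%.
Pro-rata value split: in-quota = €8,755.49 × 857/1,249 = €6,007.57; over-quota = €8,755.49 − €6,007.57 = €2,747.92.
In-quota duty = €6,007.57 × 5% = €300.38. Over-quota duty = €2,747.92 × 11% = €302.27.
Line duty = €300.38 + €302.27 = €602.65.

€602.65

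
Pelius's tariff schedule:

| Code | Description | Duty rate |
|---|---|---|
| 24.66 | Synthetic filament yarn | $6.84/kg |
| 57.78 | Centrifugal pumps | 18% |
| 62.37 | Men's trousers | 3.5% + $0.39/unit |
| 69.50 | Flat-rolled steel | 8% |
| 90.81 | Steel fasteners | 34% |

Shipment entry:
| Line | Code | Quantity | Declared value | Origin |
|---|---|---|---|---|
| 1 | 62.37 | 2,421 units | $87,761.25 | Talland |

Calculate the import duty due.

$4,015.83

Line 1 (62.37, Talland, 2,421 units, $87,761.25):
Base rate for 62.37 is 3.5% + $0.39/unit.
Duty = $87,761.25 × 3.5% + 2,421 × $0.39 = $4,015.83.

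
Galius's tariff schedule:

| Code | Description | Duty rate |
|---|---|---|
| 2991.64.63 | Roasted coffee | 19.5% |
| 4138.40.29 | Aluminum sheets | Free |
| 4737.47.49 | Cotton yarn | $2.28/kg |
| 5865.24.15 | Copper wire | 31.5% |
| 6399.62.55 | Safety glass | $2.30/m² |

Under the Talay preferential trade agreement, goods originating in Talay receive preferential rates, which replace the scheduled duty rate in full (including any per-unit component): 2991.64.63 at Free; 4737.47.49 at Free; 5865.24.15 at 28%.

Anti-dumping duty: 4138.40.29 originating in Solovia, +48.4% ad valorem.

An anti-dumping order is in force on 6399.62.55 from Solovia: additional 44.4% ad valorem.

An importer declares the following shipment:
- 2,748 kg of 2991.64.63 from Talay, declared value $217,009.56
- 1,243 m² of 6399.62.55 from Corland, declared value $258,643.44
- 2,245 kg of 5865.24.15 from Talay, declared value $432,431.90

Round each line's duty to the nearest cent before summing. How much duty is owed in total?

Line 1 (2991.64.63, Talay, 2,748 kg, $217,009.56):
Base rate for 2991.64.63 is 19.5%.
Origin Talay qualifies under the Galius–Talay agreement and 2991.64.63 is covered: preferential rate Free applies instead.
Duty = $217,009.56 × 0% = $0.00.
Line 2 (6399.62.55, Corland, 1,243 m², $258,643.44):
Base rate for 6399.62.55 is $2.30/m².
The additional-duty order on 6399.62.55 targets Solovia, not Corland; it does not apply.
Duty = 1,243 × $2.30 = $2,858.90.
Line 3 (5865.24.15, Talay, 2,245 kg, $432,431.90):
Base rate for 5865.24.15 is 31.5%.
Origin Talay qualifies under the Galius–Talay agreement and 5865.24.15 is covered: preferential rate 28% applies instead.
Duty = $432,431.90 × 28% = $121,080.93.
Total = $0.00 + $2,858.90 + $121,080.93 = $123,939.83.

$123,939.83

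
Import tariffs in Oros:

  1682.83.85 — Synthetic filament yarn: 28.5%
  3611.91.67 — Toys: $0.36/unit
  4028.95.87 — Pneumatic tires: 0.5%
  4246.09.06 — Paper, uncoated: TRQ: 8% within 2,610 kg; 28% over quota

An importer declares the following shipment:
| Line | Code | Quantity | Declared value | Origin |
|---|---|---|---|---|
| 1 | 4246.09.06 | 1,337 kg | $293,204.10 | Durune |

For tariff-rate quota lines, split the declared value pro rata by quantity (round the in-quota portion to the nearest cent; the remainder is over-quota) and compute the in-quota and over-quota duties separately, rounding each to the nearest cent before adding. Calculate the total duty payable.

Line 1 (4246.09.06, Durune, 1,337 kg, $293,204.10):
Code 4246.09.06 is under a tariff-rate quota (threshold 2,610 kg). Quantity 1,337 kg is within the quota, so the in-quota rate 8% applies to the full value.
Duty = $293,204.10 × 8% = $23,456.33.

$23,456.33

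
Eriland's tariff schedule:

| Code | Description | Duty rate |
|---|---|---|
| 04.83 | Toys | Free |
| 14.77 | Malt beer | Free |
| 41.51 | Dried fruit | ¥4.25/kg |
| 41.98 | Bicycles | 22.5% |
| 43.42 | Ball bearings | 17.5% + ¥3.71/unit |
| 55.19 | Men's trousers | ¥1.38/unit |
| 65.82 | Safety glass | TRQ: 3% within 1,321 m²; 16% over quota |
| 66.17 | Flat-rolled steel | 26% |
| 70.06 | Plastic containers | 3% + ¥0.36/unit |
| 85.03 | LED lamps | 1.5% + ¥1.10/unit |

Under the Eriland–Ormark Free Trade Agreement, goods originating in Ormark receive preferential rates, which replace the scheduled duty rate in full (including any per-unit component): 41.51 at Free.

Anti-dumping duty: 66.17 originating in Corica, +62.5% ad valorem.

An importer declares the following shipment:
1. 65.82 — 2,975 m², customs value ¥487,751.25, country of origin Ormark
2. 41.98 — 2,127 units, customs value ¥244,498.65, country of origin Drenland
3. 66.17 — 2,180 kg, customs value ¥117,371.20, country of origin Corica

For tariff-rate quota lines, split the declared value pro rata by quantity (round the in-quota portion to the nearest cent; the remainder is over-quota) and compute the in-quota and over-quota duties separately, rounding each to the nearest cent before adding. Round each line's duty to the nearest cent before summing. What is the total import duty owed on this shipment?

Line 1 (65.82, Ormark, 2,975 m², ¥487,751.25):
Code 65.82 is under a tariff-rate quota (threshold 1,321 m²). In-quota: 1,321 m² at 3%; over-quota: 1,654 m² at 16%.
Pro-rata value split: in-quota = ¥487,751.25 × 1,321/2,975 = ¥216,577.95; over-quota = ¥487,751.25 − ¥216,577.95 = ¥271,173.30.
In-quota duty = ¥216,577.95 × 3% = ¥6,497.34. Over-quota duty = ¥271,173.30 × 16% = ¥43,387.73.
Line duty = ¥6,497.34 + ¥43,387.73 = ¥49,885.07.
Line 2 (41.98, Drenland, 2,127 units, ¥244,498.65):
Base rate for 41.98 is 22.5%.
Duty = ¥244,498.65 × 22.5% = ¥55,012.20.
Line 3 (66.17, Corica, 2,180 kg, ¥117,371.20):
Base rate for 66.17 is 26%.
Additional duty on 66.17 from Corica: +62.5%. Applied ad valorem rate: 26% + 62.5% = 88.5%.
Duty = ¥117,371.20 × 88.5% = ¥103,873.51.
Total = ¥49,885.07 + ¥55,012.20 + ¥103,873.51 = ¥208,770.78.

¥208,770.78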